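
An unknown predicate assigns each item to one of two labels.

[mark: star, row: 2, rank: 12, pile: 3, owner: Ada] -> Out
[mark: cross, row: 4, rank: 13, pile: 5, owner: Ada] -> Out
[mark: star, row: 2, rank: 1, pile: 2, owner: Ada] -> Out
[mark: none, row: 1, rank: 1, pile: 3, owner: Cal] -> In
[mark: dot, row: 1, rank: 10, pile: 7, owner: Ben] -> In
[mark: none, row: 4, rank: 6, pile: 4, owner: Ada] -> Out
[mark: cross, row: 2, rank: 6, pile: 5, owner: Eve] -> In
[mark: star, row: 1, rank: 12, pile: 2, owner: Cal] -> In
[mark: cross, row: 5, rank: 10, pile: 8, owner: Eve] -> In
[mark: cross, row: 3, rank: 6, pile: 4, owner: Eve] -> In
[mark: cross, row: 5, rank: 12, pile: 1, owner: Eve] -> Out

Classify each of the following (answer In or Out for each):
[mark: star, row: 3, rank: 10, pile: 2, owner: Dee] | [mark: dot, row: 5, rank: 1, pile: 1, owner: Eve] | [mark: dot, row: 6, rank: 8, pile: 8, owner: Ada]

One predicate separates the groups cleanly: owner is not Ada AND pile ≥ 2.

In, Out, Out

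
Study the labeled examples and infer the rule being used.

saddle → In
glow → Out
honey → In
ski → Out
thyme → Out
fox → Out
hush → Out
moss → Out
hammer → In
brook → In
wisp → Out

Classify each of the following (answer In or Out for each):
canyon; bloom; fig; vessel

In, In, Out, In

The pattern is that an item is 'In' exactly when: has ≥ 2 vowels.
canyon → 2 vowels → In.
bloom → 2 vowels → In.
fig → 1 vowel → Out.
vessel → 2 vowels → In.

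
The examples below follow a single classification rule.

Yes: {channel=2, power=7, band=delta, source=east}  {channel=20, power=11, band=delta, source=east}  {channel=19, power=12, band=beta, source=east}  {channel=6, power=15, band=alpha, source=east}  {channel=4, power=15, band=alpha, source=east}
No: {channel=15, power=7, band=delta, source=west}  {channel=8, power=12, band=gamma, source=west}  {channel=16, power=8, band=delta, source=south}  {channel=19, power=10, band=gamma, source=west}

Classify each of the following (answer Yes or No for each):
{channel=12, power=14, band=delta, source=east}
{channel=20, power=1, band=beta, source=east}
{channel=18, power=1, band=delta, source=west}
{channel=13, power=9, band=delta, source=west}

All 'Yes' examples share one property — source is east — and every 'No' example lacks it.
Yes: {channel=12, power=14, band=delta, source=east}, since source is east.
Yes: {channel=20, power=1, band=beta, source=east}, since source is east.
No: {channel=18, power=1, band=delta, source=west}, since source is west.
No: {channel=13, power=9, band=delta, source=west}, since source is west.

Yes, Yes, No, No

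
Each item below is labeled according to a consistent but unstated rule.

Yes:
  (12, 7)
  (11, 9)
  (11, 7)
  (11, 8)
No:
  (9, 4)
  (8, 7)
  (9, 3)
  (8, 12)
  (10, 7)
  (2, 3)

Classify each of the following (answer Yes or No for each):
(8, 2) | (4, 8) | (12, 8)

No, No, Yes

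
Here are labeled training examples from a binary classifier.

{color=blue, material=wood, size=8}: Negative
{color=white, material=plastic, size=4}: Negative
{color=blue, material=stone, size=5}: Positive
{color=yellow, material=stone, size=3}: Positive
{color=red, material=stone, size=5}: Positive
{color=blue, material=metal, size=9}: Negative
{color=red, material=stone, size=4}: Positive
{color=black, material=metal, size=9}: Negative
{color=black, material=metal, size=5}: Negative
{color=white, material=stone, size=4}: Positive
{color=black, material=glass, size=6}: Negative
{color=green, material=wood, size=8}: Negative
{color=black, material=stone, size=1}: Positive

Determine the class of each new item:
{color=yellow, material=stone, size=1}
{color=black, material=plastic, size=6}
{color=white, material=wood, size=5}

The distinguishing property — material is stone — holds for all the 'Positive' cases and none of the 'Negative' cases.
{color=yellow, material=stone, size=1}: material is stone — meets the rule, so Positive.
{color=black, material=plastic, size=6}: material is plastic — doesn't match, so Negative.
{color=white, material=wood, size=5}: material is wood — doesn't match, so Negative.

Positive, Negative, Negative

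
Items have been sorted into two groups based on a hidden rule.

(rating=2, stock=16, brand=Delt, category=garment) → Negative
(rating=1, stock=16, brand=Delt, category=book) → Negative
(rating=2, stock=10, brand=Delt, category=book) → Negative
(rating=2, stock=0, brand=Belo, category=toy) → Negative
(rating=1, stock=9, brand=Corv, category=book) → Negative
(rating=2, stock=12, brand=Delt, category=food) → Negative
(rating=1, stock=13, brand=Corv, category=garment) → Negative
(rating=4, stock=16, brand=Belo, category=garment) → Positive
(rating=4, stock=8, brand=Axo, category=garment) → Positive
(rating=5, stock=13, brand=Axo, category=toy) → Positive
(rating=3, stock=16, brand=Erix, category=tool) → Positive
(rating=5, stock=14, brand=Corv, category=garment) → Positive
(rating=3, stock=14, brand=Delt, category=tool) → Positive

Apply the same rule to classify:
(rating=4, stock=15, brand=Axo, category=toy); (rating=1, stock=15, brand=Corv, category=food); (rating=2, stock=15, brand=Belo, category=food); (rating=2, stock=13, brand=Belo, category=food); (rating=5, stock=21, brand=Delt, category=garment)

Positive, Negative, Negative, Negative, Positive

The classifier is using: rating ≥ 3.
(rating=4, stock=15, brand=Axo, category=toy): rating = 4 — fits, so Positive.
(rating=1, stock=15, brand=Corv, category=food): rating = 1 — doesn't match, so Negative.
(rating=2, stock=15, brand=Belo, category=food): rating = 2 — doesn't match, so Negative.
(rating=2, stock=13, brand=Belo, category=food): rating = 2 — doesn't match, so Negative.
(rating=5, stock=21, brand=Delt, category=garment): rating = 5 — fits, so Positive.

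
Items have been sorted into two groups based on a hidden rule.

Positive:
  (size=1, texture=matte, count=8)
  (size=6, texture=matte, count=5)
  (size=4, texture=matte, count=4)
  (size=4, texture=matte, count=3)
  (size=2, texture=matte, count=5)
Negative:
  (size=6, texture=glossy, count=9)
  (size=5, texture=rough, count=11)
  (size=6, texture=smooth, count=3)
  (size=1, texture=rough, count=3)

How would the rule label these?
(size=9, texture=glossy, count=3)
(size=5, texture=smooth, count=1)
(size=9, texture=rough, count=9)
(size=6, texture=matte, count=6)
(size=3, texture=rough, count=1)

'Positive' ⟺ texture is matte.
Negative: (size=9, texture=glossy, count=3), since texture is glossy. Negative: (size=5, texture=smooth, count=1), since texture is smooth. Negative: (size=9, texture=rough, count=9), since texture is rough. Positive: (size=6, texture=matte, count=6), since texture is matte. Negative: (size=3, texture=rough, count=1), since texture is rough.

Negative, Negative, Negative, Positive, Negative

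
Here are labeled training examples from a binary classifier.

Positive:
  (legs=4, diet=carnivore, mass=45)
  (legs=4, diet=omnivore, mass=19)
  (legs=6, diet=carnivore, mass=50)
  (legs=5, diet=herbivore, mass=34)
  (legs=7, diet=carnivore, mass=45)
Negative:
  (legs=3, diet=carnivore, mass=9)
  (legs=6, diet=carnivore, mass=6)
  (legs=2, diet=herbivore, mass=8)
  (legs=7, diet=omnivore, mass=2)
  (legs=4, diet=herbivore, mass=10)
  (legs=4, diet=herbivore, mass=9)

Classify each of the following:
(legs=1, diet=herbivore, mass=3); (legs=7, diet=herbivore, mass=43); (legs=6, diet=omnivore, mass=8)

Negative, Positive, Negative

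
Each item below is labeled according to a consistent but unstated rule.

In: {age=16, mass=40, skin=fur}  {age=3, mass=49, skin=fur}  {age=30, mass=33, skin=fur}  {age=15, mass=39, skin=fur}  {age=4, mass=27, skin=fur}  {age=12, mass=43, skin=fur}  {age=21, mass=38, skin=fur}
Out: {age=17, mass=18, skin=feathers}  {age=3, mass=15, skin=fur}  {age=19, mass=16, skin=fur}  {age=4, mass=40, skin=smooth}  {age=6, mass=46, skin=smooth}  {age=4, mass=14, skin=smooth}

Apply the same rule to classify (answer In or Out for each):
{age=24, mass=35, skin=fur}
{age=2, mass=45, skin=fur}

Every 'In' example satisfies: skin is fur AND mass ≥ 18. None of the 'Out' examples do.
{age=24, mass=35, skin=fur} → skin is fur, mass = 35 → In.
{age=2, mass=45, skin=fur} → skin is fur, mass = 45 → In.

In, In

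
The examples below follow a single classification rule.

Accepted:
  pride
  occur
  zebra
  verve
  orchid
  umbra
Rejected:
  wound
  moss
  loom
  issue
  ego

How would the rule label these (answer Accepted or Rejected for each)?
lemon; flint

One predicate separates the groups cleanly: contains 'r'.
Rejected: lemon, since no 'r'.
Rejected: flint, since no 'r'.

Rejected, Rejected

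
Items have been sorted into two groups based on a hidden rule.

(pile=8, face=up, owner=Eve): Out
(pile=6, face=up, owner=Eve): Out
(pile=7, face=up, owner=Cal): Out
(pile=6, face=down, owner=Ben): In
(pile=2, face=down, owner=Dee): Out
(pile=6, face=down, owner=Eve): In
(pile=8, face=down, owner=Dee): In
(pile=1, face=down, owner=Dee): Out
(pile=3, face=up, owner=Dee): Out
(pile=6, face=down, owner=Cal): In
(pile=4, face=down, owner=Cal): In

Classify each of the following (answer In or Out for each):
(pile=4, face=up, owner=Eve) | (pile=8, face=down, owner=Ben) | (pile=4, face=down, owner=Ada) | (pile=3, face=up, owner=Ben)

All 'In' examples share one property — face is down AND pile ≥ 3 — and every 'Out' example lacks it.

Out, In, In, Out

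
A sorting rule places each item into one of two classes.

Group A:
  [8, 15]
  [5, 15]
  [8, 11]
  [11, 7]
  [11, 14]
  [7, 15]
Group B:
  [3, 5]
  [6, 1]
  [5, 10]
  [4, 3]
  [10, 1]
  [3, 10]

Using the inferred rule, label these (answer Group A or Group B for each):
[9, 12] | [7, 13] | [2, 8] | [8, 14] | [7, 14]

The distinguishing property — sum ≥ 18 — holds for all the 'Group A' cases and none of the 'Group B' cases.
[9, 12]: 9+12 = 21 — meets the rule, so Group A. [7, 13]: 7+13 = 20 — meets the rule, so Group A. [2, 8]: 2+8 = 10 — does not fit, so Group B. [8, 14]: 8+14 = 22 — meets the rule, so Group A. [7, 14]: 7+14 = 21 — meets the rule, so Group A.

Group A, Group A, Group B, Group A, Group A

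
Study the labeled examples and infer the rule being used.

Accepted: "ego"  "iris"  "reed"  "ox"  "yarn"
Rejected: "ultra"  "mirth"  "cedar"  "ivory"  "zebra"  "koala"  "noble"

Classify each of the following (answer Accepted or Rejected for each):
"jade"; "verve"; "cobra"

Accepted, Rejected, Rejected

'Accepted' ⟺ length ≤ 4.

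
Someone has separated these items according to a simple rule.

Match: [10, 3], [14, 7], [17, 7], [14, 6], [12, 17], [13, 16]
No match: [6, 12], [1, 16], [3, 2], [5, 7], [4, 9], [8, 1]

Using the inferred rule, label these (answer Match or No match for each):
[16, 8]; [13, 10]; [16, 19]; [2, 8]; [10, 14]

Match, Match, Match, No match, Match

The common property of the 'Match' items is: first ≥ 9. No 'No match' item has it.
[16, 8] — first 16, hence Match.
[13, 10] — first 13, hence Match.
[16, 19] — first 16, hence Match.
[2, 8] — first 2, hence No match.
[10, 14] — first 10, hence Match.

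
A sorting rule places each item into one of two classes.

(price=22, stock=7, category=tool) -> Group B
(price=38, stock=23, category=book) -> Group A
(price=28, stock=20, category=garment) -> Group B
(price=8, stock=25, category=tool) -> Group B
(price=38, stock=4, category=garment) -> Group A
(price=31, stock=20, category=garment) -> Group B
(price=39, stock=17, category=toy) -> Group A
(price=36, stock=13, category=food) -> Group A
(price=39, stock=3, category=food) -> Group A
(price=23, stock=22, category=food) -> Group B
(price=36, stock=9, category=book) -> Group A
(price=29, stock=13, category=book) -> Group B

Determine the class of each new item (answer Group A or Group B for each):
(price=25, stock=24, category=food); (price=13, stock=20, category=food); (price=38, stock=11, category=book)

Group B, Group B, Group A

The distinguishing property — price ≥ 36 — holds for all the 'Group A' cases and none of the 'Group B' cases.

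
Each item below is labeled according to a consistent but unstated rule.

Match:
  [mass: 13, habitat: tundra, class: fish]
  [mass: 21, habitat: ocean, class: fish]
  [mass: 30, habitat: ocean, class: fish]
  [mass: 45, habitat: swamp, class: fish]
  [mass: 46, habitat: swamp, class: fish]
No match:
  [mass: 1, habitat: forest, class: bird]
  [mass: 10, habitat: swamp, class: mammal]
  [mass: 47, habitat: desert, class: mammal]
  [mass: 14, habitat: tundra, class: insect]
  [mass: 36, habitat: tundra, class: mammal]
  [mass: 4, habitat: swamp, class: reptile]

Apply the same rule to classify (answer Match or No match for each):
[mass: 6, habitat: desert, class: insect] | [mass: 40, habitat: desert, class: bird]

'Match' ⟺ class is fish.
[mass: 6, habitat: desert, class: insect] → class is insect → No match. [mass: 40, habitat: desert, class: bird] → class is bird → No match.

No match, No match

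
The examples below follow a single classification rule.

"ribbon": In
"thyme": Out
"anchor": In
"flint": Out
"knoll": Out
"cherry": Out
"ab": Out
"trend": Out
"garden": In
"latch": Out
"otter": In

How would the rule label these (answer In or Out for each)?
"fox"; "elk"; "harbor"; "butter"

Out, Out, In, In

All 'In' examples share one property — has ≥ 2 vowels — and every 'Out' example lacks it.
"fox" → 1 vowel → Out.
"elk" → 1 vowel → Out.
"harbor" → 2 vowels → In.
"butter" → 2 vowels → In.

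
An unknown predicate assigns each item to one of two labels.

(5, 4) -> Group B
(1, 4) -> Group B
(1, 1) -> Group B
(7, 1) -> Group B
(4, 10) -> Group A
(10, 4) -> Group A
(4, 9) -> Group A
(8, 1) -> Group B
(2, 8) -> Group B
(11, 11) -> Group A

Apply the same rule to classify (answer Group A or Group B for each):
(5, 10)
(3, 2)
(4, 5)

Group A, Group B, Group B

'Group A' ⟺ sum ≥ 13.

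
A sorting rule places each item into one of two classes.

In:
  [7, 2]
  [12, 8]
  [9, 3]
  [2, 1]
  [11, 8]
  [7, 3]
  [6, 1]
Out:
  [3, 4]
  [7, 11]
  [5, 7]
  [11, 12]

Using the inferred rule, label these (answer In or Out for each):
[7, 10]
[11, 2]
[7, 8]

Out, In, Out

Rule: first > second. This holds for each 'In' example and fails for each 'Out' one.
[7, 10] — 7 < 10, hence Out.
[11, 2] — 11 > 2, hence In.
[7, 8] — 7 < 8, hence Out.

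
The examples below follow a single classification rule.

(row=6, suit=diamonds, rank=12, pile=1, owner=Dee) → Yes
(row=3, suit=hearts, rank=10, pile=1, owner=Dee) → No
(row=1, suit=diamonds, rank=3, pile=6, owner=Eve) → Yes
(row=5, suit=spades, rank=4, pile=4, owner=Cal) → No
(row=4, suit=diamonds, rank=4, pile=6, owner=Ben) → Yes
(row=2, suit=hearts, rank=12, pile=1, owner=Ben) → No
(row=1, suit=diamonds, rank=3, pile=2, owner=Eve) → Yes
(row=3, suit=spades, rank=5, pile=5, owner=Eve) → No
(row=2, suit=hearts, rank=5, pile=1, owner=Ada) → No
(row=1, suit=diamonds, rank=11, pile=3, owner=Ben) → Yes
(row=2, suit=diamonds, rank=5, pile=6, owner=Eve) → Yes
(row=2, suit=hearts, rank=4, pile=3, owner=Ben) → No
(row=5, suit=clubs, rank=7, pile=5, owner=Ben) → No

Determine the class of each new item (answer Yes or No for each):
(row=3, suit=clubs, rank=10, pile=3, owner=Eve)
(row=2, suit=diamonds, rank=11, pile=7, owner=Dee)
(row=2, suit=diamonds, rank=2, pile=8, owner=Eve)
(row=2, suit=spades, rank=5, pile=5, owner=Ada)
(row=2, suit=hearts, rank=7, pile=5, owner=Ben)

No, Yes, Yes, No, No

Rule: suit is diamonds. This holds for each 'Yes' example and fails for each 'No' one.
(row=3, suit=clubs, rank=10, pile=3, owner=Eve): suit is clubs — fails the rule, so No. (row=2, suit=diamonds, rank=11, pile=7, owner=Dee): suit is diamonds — passes, so Yes. (row=2, suit=diamonds, rank=2, pile=8, owner=Eve): suit is diamonds — passes, so Yes. (row=2, suit=spades, rank=5, pile=5, owner=Ada): suit is spades — fails the rule, so No. (row=2, suit=hearts, rank=7, pile=5, owner=Ben): suit is hearts — fails the rule, so No.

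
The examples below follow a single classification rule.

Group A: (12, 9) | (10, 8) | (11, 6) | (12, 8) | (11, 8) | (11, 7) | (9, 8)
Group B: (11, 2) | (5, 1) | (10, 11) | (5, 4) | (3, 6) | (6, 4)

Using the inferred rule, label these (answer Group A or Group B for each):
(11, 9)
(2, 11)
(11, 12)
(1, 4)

Group A, Group B, Group B, Group B

Every 'Group A' example satisfies: first > second AND sum ≥ 17. None of the 'Group B' examples do.
Group A: (11, 9), since 11 > 9, 11+9 = 20.
Group B: (2, 11), since 2 < 11, 2+11 = 13.
Group B: (11, 12), since 11 < 12, 11+12 = 23.
Group B: (1, 4), since 1 < 4, 1+4 = 5.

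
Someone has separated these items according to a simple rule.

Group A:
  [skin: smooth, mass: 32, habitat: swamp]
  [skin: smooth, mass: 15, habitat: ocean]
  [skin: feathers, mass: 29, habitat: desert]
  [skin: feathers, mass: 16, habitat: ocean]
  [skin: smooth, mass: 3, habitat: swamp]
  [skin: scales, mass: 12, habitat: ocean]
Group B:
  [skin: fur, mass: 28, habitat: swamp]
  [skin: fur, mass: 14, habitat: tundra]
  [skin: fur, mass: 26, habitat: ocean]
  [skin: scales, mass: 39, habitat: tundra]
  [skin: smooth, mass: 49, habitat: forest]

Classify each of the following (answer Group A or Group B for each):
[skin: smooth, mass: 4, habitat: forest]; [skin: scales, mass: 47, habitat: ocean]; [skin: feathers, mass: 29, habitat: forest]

'Group A' ⟺ skin is not fur AND mass ≤ 32.
[skin: smooth, mass: 4, habitat: forest]: skin is smooth, mass = 4, satisfies this → Group A.
[skin: scales, mass: 47, habitat: ocean]: skin is scales, mass = 47, does not fit → Group B.
[skin: feathers, mass: 29, habitat: forest]: skin is feathers, mass = 29, satisfies this → Group A.

Group A, Group B, Group A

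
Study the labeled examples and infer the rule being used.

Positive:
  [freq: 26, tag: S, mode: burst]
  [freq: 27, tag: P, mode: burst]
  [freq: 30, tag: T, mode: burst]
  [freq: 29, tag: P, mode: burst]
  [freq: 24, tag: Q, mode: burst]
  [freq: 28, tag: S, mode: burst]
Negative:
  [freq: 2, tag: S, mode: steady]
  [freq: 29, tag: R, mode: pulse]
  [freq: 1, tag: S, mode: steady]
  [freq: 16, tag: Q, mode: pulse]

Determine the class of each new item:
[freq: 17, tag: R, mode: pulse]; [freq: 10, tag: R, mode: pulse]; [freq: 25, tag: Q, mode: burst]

Every 'Positive' example satisfies: mode is burst. None of the 'Negative' examples do.
[freq: 17, tag: R, mode: pulse] — mode is pulse, hence Negative.
[freq: 10, tag: R, mode: pulse] — mode is pulse, hence Negative.
[freq: 25, tag: Q, mode: burst] — mode is burst, hence Positive.

Negative, Negative, Positive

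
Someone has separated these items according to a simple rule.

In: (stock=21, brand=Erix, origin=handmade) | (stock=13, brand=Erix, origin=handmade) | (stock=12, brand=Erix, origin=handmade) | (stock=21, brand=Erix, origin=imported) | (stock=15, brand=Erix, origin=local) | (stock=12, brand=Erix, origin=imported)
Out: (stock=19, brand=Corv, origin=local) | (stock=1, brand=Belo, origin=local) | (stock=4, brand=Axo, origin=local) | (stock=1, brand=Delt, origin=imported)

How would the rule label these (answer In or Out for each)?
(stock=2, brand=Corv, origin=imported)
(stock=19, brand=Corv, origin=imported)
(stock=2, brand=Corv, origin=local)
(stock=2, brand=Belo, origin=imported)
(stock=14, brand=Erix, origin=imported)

Rule: brand is Erix. This holds for each 'In' example and fails for each 'Out' one.
(stock=2, brand=Corv, origin=imported) → brand is Corv → Out. (stock=19, brand=Corv, origin=imported) → brand is Corv → Out. (stock=2, brand=Corv, origin=local) → brand is Corv → Out. (stock=2, brand=Belo, origin=imported) → brand is Belo → Out. (stock=14, brand=Erix, origin=imported) → brand is Erix → In.

Out, Out, Out, Out, In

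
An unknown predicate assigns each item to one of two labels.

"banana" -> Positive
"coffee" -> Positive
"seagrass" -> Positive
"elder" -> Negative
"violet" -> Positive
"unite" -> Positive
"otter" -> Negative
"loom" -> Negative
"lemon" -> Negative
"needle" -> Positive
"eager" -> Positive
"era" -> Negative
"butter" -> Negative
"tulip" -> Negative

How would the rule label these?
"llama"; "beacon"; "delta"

One predicate separates the groups cleanly: has ≥ 3 vowels.
"llama": 2 vowels — doesn't qualify, so Negative.
"beacon": 3 vowels — has this property, so Positive.
"delta": 2 vowels — doesn't qualify, so Negative.

Negative, Positive, Negative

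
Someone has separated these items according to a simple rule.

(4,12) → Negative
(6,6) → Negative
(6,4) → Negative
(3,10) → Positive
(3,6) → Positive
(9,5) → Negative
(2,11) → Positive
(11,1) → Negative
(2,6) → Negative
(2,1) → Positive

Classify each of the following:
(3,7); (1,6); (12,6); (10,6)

Comparing the two groups points to one rule — sum is odd.
(3,7): 3+7 = 10, fails this test → Negative. (1,6): 1+6 = 7, passes → Positive. (12,6): 12+6 = 18, fails this test → Negative. (10,6): 10+6 = 16, fails this test → Negative.

Negative, Positive, Negative, Negative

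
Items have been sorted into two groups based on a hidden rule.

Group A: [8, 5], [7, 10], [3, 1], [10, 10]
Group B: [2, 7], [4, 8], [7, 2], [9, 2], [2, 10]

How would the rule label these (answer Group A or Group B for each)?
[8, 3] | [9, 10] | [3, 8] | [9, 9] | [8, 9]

Group B, Group A, Group B, Group A, Group A

A rule that fits every label: |first − second| ≤ 3 — true of each 'Group A' example, false of each 'Group B' one.
[8, 3]: |8−3| = 5 — does not pass, so Group B.
[9, 10]: |9−10| = 1 — checks out, so Group A.
[3, 8]: |3−8| = 5 — does not pass, so Group B.
[9, 9]: |9−9| = 0 — checks out, so Group A.
[8, 9]: |8−9| = 1 — checks out, so Group A.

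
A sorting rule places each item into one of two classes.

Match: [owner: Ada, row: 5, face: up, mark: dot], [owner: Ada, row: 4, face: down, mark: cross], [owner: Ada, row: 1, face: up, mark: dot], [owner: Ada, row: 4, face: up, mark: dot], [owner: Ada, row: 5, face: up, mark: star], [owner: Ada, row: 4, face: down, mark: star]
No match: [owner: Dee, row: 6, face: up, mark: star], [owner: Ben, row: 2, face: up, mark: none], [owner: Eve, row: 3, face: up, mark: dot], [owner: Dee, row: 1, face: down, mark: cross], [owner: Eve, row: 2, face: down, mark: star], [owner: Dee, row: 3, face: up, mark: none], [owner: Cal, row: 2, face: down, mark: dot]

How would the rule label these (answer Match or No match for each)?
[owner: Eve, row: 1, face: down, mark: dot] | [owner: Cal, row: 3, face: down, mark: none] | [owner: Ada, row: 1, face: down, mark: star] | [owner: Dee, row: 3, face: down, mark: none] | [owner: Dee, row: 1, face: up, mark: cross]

The rule appears to be: owner is Ada.
[owner: Eve, row: 1, face: down, mark: dot]: owner is Eve — doesn't match, so No match. [owner: Cal, row: 3, face: down, mark: none]: owner is Cal — doesn't match, so No match. [owner: Ada, row: 1, face: down, mark: star]: owner is Ada — fits, so Match. [owner: Dee, row: 3, face: down, mark: none]: owner is Dee — doesn't match, so No match. [owner: Dee, row: 1, face: up, mark: cross]: owner is Dee — doesn't match, so No match.

No match, No match, Match, No match, No match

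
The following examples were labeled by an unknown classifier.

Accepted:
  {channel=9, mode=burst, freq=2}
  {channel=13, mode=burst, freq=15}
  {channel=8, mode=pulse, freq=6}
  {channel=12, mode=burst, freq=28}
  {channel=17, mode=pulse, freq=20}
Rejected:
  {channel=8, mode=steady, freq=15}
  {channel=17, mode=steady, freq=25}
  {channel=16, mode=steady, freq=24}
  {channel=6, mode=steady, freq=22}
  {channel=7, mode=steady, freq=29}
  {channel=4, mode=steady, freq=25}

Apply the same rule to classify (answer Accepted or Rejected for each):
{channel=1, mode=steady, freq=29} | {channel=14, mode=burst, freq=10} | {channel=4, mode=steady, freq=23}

Rejected, Accepted, Rejected

The rule appears to be: mode is not steady.
{channel=1, mode=steady, freq=29}: mode is steady, doesn't match → Rejected.
{channel=14, mode=burst, freq=10}: mode is burst, checks out → Accepted.
{channel=4, mode=steady, freq=23}: mode is steady, doesn't match → Rejected.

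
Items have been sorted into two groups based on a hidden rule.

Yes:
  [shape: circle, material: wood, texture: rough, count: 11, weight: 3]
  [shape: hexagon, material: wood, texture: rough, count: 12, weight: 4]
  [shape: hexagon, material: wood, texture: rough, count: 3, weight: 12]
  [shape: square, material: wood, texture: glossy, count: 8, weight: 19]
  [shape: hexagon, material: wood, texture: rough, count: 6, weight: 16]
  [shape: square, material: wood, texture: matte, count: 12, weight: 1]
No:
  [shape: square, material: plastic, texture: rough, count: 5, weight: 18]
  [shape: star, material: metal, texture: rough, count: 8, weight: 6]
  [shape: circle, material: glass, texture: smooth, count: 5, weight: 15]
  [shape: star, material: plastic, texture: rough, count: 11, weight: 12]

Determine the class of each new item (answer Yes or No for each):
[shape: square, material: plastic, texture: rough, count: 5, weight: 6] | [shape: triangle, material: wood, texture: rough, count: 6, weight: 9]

Looking at the examples, the only property every 'Yes' case has and every 'No' case lacks is: material is wood.
[shape: square, material: plastic, texture: rough, count: 5, weight: 6] → material is plastic → No.
[shape: triangle, material: wood, texture: rough, count: 6, weight: 9] → material is wood → Yes.

No, Yes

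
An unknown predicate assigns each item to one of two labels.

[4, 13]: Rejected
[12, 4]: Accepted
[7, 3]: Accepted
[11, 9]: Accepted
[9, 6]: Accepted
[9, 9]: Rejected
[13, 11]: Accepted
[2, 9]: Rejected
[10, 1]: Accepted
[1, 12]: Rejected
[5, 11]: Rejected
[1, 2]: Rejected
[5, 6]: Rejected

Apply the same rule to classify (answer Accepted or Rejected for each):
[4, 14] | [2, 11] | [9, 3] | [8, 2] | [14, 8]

Rejected, Rejected, Accepted, Accepted, Accepted

The classifier is using: first > second.
[4, 14]: 4 < 14, does not fit → Rejected. [2, 11]: 2 < 11, does not fit → Rejected. [9, 3]: 9 > 3, satisfies this → Accepted. [8, 2]: 8 > 2, satisfies this → Accepted. [14, 8]: 14 > 8, satisfies this → Accepted.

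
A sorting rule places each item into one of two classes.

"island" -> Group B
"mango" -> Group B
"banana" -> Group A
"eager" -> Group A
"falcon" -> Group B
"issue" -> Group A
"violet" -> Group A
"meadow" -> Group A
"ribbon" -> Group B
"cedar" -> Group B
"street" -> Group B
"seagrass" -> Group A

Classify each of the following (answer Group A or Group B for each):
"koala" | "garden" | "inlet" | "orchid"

Group A, Group B, Group B, Group B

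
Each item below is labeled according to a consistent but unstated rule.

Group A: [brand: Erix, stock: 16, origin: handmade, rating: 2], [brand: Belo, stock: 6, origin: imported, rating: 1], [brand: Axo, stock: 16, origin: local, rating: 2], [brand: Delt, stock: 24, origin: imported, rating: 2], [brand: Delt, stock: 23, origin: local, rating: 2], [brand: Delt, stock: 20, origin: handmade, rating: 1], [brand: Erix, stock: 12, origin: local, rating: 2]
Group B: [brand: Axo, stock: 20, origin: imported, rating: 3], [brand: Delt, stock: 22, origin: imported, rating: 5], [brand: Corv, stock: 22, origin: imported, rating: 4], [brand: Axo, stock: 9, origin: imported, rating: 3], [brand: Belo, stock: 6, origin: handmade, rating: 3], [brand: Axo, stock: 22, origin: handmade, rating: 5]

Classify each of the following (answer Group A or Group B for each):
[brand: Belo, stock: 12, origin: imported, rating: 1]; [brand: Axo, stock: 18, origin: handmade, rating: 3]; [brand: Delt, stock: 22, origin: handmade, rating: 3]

Group A, Group B, Group B

The classifier is using: rating ≤ 2.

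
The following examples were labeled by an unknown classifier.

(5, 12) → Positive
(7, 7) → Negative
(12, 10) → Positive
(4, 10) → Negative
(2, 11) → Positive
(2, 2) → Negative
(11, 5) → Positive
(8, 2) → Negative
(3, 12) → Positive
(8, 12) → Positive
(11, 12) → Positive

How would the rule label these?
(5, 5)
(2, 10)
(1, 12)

Negative, Negative, Positive

Rule: max ≥ 11. This holds for each 'Positive' example and fails for each 'Negative' one.
(5, 5): max 5, doesn't qualify → Negative. (2, 10): max 10, doesn't qualify → Negative. (1, 12): max 12, fits → Positive.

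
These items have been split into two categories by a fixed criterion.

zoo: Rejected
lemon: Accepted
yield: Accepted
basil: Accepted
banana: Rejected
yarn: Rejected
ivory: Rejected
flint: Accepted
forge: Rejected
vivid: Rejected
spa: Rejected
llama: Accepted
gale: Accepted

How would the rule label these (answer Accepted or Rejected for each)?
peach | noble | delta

Rejected, Accepted, Accepted

The common property of the 'Accepted' items is: contains 'l'. No 'Rejected' item has it.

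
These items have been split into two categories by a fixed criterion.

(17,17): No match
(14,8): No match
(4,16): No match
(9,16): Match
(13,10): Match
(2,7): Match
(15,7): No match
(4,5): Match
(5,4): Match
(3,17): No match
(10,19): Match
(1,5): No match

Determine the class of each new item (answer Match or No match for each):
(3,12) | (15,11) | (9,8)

The rule appears to be: sum is odd.
(3,12) — 3+12 = 15, hence Match. (15,11) — 15+11 = 26, hence No match. (9,8) — 9+8 = 17, hence Match.

Match, No match, Match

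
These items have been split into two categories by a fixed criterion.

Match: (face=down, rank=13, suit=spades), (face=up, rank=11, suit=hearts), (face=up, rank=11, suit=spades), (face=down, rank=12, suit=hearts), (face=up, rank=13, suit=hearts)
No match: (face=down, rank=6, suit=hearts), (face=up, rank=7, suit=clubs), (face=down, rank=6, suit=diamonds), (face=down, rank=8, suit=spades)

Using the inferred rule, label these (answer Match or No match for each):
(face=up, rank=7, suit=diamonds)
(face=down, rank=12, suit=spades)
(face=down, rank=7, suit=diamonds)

No match, Match, No match

The pattern is that an item is 'Match' exactly when: rank ≥ 11.
(face=up, rank=7, suit=diamonds) → rank = 7 → No match. (face=down, rank=12, suit=spades) → rank = 12 → Match. (face=down, rank=7, suit=diamonds) → rank = 7 → No match.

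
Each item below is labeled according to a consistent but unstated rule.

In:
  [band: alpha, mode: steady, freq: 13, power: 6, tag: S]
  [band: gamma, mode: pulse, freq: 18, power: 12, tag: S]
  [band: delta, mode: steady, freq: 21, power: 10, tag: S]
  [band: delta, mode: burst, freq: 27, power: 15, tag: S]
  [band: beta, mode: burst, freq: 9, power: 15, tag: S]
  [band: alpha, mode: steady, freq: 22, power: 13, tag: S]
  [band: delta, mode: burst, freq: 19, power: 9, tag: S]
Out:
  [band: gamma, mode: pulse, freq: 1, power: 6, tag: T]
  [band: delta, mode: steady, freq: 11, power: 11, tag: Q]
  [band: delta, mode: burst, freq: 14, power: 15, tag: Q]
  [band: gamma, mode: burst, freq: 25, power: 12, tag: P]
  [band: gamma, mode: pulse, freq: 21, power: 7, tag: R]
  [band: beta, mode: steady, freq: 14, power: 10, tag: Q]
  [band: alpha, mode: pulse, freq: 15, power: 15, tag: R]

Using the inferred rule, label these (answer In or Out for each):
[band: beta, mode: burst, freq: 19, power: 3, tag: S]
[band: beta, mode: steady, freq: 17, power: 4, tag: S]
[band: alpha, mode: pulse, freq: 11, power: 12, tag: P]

The classifier is using: tag is S.

In, In, Out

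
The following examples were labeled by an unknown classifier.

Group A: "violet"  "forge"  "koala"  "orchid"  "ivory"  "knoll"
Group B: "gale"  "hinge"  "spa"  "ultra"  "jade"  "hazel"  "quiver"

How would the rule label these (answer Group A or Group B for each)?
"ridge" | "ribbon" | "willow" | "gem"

The distinguishing property — contains 'o' — holds for all the 'Group A' cases and none of the 'Group B' cases.

Group B, Group A, Group A, Group B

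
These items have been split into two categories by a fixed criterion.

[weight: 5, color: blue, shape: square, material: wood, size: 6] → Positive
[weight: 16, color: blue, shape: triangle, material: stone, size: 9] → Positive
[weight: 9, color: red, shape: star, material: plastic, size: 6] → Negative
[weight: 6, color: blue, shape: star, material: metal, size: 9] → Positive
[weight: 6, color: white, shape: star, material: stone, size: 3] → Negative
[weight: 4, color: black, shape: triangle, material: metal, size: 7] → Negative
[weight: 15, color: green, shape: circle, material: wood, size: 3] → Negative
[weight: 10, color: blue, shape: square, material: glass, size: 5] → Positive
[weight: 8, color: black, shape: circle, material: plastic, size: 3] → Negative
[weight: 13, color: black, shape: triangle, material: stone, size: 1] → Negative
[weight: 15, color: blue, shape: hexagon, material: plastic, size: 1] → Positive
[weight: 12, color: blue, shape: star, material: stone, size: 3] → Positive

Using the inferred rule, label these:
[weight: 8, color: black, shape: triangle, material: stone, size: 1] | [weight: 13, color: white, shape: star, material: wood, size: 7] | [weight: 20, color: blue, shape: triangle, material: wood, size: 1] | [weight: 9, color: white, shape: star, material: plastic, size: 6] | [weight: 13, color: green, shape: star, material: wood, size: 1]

Negative, Negative, Positive, Negative, Negative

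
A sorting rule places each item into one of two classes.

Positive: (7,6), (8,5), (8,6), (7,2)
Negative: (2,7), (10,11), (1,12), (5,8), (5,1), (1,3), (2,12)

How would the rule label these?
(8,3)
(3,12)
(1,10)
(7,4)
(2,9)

All 'Positive' examples share one property — first > second AND sum ≥ 9 — and every 'Negative' example lacks it.
(8,3): 8 > 3, 8+3 = 11, meets the rule → Positive. (3,12): 3 < 12, 3+12 = 15, doesn't match → Negative. (1,10): 1 < 10, 1+10 = 11, doesn't match → Negative. (7,4): 7 > 4, 7+4 = 11, meets the rule → Positive. (2,9): 2 < 9, 2+9 = 11, doesn't match → Negative.

Positive, Negative, Negative, Positive, Negative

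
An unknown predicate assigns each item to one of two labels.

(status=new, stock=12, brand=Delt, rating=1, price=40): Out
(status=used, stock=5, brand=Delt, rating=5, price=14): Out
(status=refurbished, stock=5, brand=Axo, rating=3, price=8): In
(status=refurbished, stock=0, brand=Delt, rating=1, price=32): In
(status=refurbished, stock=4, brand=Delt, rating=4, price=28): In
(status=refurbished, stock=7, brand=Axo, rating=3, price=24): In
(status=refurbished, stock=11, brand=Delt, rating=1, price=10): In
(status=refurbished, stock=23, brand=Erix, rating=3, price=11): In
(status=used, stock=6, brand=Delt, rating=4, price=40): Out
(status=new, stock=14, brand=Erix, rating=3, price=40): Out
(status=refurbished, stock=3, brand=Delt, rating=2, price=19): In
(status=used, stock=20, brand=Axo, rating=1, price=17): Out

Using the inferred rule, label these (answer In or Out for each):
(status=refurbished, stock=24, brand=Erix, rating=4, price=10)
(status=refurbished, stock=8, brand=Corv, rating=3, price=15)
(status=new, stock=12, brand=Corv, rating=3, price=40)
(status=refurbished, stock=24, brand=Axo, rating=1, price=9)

In, In, Out, In

One predicate separates the groups cleanly: status is refurbished.
(status=refurbished, stock=24, brand=Erix, rating=4, price=10): In (status is refurbished).
(status=refurbished, stock=8, brand=Corv, rating=3, price=15): In (status is refurbished).
(status=new, stock=12, brand=Corv, rating=3, price=40): Out (status is new).
(status=refurbished, stock=24, brand=Axo, rating=1, price=9): In (status is refurbished).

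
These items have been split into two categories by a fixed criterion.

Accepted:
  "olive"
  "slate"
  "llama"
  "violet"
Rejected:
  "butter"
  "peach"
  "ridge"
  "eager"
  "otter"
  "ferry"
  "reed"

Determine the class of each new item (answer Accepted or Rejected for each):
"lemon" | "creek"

The pattern is that an item is 'Accepted' exactly when: contains 'l'.
"lemon": has 'l', has this property → Accepted.
"creek": no 'l', fails this test → Rejected.

Accepted, Rejected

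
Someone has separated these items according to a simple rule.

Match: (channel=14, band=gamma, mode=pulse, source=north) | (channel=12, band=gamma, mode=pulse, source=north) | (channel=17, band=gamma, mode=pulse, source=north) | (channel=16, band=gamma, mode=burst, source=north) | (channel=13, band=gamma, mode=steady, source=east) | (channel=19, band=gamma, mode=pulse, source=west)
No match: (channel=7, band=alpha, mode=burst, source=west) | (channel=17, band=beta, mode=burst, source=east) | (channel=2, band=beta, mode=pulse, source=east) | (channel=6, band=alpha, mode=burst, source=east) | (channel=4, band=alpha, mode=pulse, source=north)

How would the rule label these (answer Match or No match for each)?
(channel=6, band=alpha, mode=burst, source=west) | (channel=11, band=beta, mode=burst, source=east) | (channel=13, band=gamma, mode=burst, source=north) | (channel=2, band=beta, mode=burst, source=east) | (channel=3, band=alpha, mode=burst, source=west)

No match, No match, Match, No match, No match

The simplest hypothesis consistent with all the labels is: band is gamma.
(channel=6, band=alpha, mode=burst, source=west) → band is alpha → No match.
(channel=11, band=beta, mode=burst, source=east) → band is beta → No match.
(channel=13, band=gamma, mode=burst, source=north) → band is gamma → Match.
(channel=2, band=beta, mode=burst, source=east) → band is beta → No match.
(channel=3, band=alpha, mode=burst, source=west) → band is alpha → No match.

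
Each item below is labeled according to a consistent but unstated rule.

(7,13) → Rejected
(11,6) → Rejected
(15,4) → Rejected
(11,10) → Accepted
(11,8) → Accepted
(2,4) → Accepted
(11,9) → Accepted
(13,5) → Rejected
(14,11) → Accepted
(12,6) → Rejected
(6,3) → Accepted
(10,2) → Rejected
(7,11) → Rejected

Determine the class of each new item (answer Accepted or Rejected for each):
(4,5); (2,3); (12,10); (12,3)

Accepted, Accepted, Accepted, Rejected

All 'Accepted' examples share one property — |first − second| ≤ 3 — and every 'Rejected' example lacks it.
(4,5): |4−5| = 1 — checks out, so Accepted. (2,3): |2−3| = 1 — checks out, so Accepted. (12,10): |12−10| = 2 — checks out, so Accepted. (12,3): |12−3| = 9 — does not pass, so Rejected.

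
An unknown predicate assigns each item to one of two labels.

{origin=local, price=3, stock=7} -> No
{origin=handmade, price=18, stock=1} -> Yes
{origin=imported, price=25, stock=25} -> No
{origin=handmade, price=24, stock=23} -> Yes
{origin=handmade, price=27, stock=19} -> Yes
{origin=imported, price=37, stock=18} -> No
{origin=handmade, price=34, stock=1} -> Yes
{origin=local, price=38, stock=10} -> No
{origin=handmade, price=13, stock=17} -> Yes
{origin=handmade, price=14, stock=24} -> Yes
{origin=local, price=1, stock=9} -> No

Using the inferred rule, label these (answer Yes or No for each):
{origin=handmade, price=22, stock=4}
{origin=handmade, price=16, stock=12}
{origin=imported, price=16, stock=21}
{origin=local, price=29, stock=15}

Yes, Yes, No, No

The common property of the 'Yes' items is: origin is handmade. No 'No' item has it.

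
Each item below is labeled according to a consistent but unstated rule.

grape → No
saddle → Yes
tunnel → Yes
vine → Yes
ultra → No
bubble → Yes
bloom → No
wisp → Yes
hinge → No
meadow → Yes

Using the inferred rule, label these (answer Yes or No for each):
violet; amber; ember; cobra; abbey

Yes, No, No, No, No

'Yes' ⟺ even length.
violet → length 6 → Yes.
amber → length 5 → No.
ember → length 5 → No.
cobra → length 5 → No.
abbey → length 5 → No.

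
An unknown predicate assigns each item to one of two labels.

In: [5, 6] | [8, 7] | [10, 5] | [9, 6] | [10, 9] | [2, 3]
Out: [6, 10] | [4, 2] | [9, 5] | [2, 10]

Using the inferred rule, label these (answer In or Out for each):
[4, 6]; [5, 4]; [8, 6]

Out, In, Out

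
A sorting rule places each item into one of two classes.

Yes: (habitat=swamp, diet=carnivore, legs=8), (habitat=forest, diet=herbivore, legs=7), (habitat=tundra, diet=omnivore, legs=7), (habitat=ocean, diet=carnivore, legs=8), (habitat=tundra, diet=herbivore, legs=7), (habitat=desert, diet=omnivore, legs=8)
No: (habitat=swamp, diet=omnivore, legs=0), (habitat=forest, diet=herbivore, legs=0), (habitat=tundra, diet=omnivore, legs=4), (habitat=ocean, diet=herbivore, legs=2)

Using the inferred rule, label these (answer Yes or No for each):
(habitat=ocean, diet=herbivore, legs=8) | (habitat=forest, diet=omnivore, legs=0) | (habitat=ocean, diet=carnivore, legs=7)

All 'Yes' examples share one property — legs ≥ 7 — and every 'No' example lacks it.
(habitat=ocean, diet=herbivore, legs=8) → legs = 8 → Yes.
(habitat=forest, diet=omnivore, legs=0) → legs = 0 → No.
(habitat=ocean, diet=carnivore, legs=7) → legs = 7 → Yes.

Yes, No, Yes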